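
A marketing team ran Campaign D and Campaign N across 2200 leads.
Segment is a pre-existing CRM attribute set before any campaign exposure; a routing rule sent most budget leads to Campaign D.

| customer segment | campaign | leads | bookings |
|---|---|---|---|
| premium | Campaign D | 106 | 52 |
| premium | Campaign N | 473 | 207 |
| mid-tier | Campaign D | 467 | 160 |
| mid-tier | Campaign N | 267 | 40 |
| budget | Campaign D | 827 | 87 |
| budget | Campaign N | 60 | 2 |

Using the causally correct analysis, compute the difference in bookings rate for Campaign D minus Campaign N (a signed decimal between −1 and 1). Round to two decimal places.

+0.11

Nothing the campaign does changes customer segment; the imbalance is an allocation artefact. With customer segment also predicting the outcome, the pooled figure is confounded, and the within-stratum comparison is the causal one.
Adjusting over the population distribution of customer segment: 0.263·(0.491−0.438) + 0.334·(0.343−0.150) + 0.403·(0.105−0.033) = +0.107.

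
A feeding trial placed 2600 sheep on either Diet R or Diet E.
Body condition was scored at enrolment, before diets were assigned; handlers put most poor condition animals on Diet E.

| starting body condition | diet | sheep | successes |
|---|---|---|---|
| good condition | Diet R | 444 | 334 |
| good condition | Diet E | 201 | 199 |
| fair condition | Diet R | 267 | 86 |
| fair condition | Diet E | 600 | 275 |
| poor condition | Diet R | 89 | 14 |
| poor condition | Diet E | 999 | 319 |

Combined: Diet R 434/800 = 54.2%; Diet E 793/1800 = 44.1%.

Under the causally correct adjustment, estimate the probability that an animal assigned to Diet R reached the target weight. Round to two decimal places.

0.36

Diet E is higher inside every starting body condition stratum but Diet R is higher in aggregate. Whether to stratify depends on how starting body condition relates to the diet.
Here starting body condition is a common cause — it drives both which diet a case falls under and the outcome. The crude comparison mixes populations; the stratum-specific rates are the causally relevant ones.
Standardising Diet R to the population starting body condition mix: 0.248·334/444 + 0.333·86/267 + 0.418·14/89 = 0.360.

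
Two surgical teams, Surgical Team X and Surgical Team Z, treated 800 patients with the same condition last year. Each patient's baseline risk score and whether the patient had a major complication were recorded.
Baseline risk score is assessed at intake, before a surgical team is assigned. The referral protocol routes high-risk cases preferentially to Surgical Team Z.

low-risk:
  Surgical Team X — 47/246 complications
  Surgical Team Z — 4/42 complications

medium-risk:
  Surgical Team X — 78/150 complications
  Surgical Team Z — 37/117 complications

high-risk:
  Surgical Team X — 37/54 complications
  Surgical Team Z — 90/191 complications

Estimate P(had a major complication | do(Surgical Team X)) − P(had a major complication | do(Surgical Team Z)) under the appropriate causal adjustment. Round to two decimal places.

+0.17

The stratified and pooled comparisons disagree (Surgical Team Z wins within each baseline risk score; Surgical Team X wins overall), so the answer turns on the causal role of baseline risk score.
Baseline risk score satisfies the back-door criterion: it is not a descendant of the surgical team, and it blocks the spurious path from surgical team to outcome. Adjusting for it (i.e., using the within-baseline risk score rates) gives the causal effect.
Adjusting over the population distribution of baseline risk score: 0.360·(0.191−0.095) + 0.334·(0.520−0.316) + 0.306·(0.685−0.471) = +0.168.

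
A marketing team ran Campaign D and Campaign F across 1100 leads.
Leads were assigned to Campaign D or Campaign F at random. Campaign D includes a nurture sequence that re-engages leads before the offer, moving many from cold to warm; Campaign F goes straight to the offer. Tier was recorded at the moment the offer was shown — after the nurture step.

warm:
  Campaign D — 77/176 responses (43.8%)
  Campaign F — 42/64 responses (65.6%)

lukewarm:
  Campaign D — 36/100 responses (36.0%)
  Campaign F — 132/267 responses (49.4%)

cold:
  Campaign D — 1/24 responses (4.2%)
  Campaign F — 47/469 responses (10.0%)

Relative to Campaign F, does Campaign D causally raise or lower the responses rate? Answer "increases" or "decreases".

The distribution of engagement tier is itself part of what the campaign does — it is an intermediate outcome. Holding it fixed would remove that part of the effect; the total effect is the pooled difference.
Pooled: Campaign D 38.0% vs Campaign F 27.6%; Campaign D is higher overall.

increases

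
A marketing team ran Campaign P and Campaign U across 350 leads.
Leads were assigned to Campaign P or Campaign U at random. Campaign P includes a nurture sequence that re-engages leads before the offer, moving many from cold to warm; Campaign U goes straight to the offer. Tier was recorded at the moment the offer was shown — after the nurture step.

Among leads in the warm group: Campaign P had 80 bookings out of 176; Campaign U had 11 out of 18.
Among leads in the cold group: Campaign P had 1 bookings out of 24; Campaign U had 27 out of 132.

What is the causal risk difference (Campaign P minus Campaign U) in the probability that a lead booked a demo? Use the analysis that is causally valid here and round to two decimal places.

+0.15

Engagement tier lies on the pathway campaign → engagement tier → outcome, so adjusting for it blocks the indirect effect. For the total causal effect of campaign, use the unadjusted pooled rates.
The causal difference is the pooled difference: 0.405 − 0.253 = +0.152.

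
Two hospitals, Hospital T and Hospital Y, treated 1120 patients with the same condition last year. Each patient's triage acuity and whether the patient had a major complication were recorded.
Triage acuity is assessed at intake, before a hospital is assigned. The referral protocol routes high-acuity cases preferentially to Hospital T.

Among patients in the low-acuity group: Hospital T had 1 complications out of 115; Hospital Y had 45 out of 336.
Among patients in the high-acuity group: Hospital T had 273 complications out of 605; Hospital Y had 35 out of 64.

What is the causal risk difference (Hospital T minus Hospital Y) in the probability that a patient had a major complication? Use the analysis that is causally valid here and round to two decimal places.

-0.11

The triage acuity-specific comparison favours Hospital T throughout, but the pooled figures favour Hospital Y. The question is whether to condition on triage acuity.
Since triage acuity is a pre-existing factor (not a product of the hospital) and it affects the outcome on its own, it is a confounder. The stratified rates, not the pooled rate, identify the causal effect.
Adjusting over the population distribution of triage acuity: 0.403·(0.009−0.134) + 0.597·(0.451−0.547) = -0.108.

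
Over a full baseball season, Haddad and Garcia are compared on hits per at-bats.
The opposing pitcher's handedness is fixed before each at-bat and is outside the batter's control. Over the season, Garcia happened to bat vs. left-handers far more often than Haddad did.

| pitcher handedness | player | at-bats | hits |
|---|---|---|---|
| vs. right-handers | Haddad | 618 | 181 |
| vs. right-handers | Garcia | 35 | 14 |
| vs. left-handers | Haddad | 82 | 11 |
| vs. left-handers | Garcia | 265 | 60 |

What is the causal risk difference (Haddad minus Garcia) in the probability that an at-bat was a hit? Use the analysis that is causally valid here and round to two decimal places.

-0.10

Within every pitcher handedness level Garcia has the higher rate, yet pooled Haddad does — Simpson's reversal.
Nothing the player does changes pitcher handedness; the imbalance is an allocation artefact. With pitcher handedness also predicting the outcome, the pooled figure is confounded, and the within-stratum comparison is the causal one.
Adjusting over the population distribution of pitcher handedness: 0.653·(0.293−0.400) + 0.347·(0.134−0.226) = -0.102.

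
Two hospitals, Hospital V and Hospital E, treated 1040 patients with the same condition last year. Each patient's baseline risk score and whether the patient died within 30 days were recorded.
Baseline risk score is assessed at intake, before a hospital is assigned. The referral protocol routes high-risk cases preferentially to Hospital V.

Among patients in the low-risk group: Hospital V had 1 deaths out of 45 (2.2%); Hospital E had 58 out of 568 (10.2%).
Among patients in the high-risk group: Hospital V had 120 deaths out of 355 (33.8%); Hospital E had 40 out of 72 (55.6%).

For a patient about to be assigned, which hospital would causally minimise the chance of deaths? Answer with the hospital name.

Nothing the hospital does changes baseline risk score; the imbalance is an allocation artefact. With baseline risk score also predicting the outcome, the pooled figure is confounded, and the within-stratum comparison is the causal one.
Within each level — low-risk: 2.2% vs 10.2%; high-risk: 33.8% vs 55.6% — Hospital V is lower every time.

Hospital V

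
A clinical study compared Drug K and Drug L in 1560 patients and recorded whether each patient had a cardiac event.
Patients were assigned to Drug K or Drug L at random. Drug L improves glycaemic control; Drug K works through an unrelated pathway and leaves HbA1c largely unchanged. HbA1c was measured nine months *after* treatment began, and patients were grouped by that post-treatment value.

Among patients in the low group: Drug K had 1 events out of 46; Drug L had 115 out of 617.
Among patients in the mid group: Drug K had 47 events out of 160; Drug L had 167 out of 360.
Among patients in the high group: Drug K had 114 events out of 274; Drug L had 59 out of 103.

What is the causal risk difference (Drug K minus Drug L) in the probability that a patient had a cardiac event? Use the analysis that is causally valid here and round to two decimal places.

HbA1c is downstream of the drug. One should not condition on a consequence of treatment, so the overall rates are the right comparison.
The causal difference is the pooled difference: 0.338 − 0.316 = +0.022.

+0.02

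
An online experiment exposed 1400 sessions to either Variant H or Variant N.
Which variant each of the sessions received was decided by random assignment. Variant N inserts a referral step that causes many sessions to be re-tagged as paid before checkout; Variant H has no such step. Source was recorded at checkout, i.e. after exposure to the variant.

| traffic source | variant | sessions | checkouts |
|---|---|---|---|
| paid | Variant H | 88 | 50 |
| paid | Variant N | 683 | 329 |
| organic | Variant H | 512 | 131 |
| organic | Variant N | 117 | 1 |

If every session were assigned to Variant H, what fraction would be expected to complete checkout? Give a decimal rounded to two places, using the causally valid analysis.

Because the variant influences traffic source, traffic source is a post-treatment mediator, not a confounder. Stratifying on it would bias the estimate; the causal effect is the crude pooled difference.
So P(outcome | do(Variant H)) is just the pooled rate for Variant H: 181/600 = 0.302.

0.30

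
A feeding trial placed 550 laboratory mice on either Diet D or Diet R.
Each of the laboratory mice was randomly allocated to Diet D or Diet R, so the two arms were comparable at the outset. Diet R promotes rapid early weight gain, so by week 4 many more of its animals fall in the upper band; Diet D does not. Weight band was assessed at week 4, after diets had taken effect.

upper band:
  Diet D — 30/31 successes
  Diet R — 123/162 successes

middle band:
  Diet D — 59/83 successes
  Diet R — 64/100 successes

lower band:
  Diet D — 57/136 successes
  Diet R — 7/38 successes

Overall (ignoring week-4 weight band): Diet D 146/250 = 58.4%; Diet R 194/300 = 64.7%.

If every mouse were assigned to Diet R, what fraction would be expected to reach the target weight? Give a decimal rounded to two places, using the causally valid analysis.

0.65

Diet D is higher inside every week-4 weight band stratum but Diet R is higher in aggregate. Whether to stratify depends on how week-4 weight band relates to the diet.
Week-4 weight band is recorded after the diet and is itself shifted by it — it sits on the causal path from diet to outcome. Conditioning on a mediator would strip out part of the effect we want; the pooled comparison gives the total causal effect.
So P(outcome | do(Diet R)) is just the pooled rate for Diet R: 194/300 = 0.647.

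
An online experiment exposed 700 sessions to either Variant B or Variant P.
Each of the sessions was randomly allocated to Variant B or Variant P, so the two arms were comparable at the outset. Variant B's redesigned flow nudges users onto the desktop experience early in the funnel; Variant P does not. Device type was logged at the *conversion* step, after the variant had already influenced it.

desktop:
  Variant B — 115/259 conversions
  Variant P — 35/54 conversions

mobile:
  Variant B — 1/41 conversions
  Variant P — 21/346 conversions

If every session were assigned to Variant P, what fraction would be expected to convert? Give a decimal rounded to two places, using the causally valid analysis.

0.14

Because the variant influences device type, device type is a post-treatment mediator, not a confounder. Stratifying on it would bias the estimate; the causal effect is the crude pooled difference.
So P(outcome | do(Variant P)) is just the pooled rate for Variant P: 56/400 = 0.140.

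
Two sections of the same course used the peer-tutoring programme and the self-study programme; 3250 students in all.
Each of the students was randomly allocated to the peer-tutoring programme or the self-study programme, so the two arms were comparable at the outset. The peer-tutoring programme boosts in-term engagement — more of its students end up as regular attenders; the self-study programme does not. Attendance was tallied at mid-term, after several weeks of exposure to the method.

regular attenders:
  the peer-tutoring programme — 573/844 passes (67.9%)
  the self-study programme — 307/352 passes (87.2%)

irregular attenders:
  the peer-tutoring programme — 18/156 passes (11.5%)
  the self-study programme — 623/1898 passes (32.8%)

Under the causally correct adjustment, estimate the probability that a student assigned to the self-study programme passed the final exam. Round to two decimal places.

0.41

Because the teaching method influences mid-term attendance, mid-term attendance is a post-treatment mediator, not a confounder. Stratifying on it would bias the estimate; the causal effect is the crude pooled difference.
So P(outcome | do(the self-study programme)) is just the pooled rate for the self-study programme: 930/2250 = 0.413.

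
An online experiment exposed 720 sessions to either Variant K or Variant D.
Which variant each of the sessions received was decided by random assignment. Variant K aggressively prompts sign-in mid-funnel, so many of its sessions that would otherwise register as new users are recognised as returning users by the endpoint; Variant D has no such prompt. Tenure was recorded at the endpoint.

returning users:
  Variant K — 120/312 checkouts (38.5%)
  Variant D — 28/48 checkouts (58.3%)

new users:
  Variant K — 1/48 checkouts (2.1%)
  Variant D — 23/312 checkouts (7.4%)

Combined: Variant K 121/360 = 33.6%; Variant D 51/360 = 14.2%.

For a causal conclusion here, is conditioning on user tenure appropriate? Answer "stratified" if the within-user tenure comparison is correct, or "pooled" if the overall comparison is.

pooled

Stratifying would compare variants among sessions the variants themselves sorted into user tenure groups — a form of selection on an intermediate. The unconditioned pooled rates give the total causal effect.
Pooled: Variant K 33.6% vs Variant D 14.2%; Variant K is higher overall.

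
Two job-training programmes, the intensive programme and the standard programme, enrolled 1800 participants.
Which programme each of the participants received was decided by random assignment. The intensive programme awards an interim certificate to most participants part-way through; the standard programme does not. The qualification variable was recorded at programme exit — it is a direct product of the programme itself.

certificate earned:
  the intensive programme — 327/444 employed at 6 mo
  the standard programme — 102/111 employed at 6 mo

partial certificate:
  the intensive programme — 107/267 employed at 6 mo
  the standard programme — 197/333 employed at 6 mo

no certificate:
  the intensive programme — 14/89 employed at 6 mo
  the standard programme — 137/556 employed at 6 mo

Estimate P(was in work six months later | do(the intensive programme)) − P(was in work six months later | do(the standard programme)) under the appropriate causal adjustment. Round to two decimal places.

+0.12

The qualification attained during the programme-specific comparison favours the standard programme throughout, but the pooled figures favour the intensive programme. The question is whether to condition on qualification attained during the programme.
Qualification attained during the programme is recorded after the programme and is itself shifted by it — it sits on the causal path from programme to outcome. Conditioning on a mediator would strip out part of the effect we want; the pooled comparison gives the total causal effect.
The causal difference is the pooled difference: 0.560 − 0.436 = +0.124.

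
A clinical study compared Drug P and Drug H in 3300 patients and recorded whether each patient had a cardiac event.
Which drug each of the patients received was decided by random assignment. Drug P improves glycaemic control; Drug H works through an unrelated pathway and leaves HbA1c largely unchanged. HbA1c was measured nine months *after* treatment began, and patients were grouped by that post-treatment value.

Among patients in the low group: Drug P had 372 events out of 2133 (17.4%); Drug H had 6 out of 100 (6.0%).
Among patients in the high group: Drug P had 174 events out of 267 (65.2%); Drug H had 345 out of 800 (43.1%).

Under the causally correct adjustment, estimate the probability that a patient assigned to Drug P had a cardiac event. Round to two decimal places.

The stratified and pooled comparisons disagree (Drug H wins within each HbA1c; Drug P wins overall), so the answer turns on the causal role of HbA1c.
Stratifying would compare drugs among patients the drugs themselves sorted into HbA1c groups — a form of selection on an intermediate. The unconditioned pooled rates give the total causal effect.
So P(outcome | do(Drug P)) is just the pooled rate for Drug P: 546/2400 = 0.228.

0.23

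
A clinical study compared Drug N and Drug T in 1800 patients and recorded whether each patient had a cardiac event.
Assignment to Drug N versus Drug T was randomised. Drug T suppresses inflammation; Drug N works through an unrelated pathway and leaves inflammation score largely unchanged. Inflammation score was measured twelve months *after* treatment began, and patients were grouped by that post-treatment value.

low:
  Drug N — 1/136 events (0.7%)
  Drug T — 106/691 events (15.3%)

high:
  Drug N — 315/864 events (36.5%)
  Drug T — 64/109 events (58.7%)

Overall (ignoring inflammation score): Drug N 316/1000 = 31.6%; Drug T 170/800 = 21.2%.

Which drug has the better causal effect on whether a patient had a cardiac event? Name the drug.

Drug N is lower inside every inflammation score stratum but Drug T is lower in aggregate. Whether to stratify depends on how inflammation score relates to the drug.
Inflammation score here is a post-treatment variable shaped by the drug; conditioning on it would introduce bias rather than remove it. The overall comparison is the causal one.
Pooled: Drug N 31.6% vs Drug T 21.2%; Drug T is lower overall.

Drug T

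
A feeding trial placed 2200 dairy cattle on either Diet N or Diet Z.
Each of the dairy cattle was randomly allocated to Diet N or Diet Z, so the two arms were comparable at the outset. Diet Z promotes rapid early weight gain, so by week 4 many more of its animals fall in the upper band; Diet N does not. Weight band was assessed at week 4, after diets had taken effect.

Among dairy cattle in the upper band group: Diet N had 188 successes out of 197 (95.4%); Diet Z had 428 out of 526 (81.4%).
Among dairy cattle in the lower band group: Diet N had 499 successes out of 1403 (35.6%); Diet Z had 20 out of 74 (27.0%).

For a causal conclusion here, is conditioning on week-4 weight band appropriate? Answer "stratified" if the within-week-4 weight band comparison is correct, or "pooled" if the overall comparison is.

pooled

Because the diet influences week-4 weight band, week-4 weight band is a post-treatment mediator, not a confounder. Stratifying on it would bias the estimate; the causal effect is the crude pooled difference.
Pooled: Diet N 42.9% vs Diet Z 74.7%; Diet Z is higher overall.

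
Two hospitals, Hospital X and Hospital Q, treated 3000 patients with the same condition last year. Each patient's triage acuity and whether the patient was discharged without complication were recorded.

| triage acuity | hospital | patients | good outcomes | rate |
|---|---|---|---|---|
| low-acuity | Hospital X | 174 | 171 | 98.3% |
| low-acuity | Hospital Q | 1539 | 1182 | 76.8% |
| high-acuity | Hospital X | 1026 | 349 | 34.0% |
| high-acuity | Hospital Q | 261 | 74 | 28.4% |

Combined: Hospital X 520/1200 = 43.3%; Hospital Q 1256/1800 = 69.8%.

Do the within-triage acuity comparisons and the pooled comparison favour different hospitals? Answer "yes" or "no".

Within each triage acuity level (low-acuity 98.3% vs 76.8%; high-acuity 34.0% vs 28.4%), Hospital X has the higher rate every time. Pooled: 43.3% vs 69.8% — Hospital Q has the higher rate overall. The two comparisons disagree.

yes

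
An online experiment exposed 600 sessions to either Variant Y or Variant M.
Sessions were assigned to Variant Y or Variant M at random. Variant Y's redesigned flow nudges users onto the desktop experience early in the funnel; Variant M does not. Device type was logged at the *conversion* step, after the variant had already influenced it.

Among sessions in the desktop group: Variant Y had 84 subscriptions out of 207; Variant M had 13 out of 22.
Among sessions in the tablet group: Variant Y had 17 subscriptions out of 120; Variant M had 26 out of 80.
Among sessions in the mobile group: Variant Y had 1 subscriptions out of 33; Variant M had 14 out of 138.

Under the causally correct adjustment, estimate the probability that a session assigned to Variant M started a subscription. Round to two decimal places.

0.22

The stratified and pooled comparisons disagree (Variant M wins within each device type; Variant Y wins overall), so the answer turns on the causal role of device type.
Stratifying would compare variants among sessions the variants themselves sorted into device type groups — a form of selection on an intermediate. The unconditioned pooled rates give the total causal effect.
So P(outcome | do(Variant M)) is just the pooled rate for Variant M: 53/240 = 0.221.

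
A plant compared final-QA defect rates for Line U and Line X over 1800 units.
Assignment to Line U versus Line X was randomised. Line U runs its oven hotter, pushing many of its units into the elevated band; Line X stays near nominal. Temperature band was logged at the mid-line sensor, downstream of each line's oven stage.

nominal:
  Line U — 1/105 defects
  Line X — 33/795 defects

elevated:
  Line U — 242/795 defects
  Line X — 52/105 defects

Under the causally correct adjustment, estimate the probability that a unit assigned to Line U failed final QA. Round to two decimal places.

0.27

Because the line influences in-process temperature band, in-process temperature band is a post-treatment mediator, not a confounder. Stratifying on it would bias the estimate; the causal effect is the crude pooled difference.
So P(outcome | do(Line U)) is just the pooled rate for Line U: 243/900 = 0.270.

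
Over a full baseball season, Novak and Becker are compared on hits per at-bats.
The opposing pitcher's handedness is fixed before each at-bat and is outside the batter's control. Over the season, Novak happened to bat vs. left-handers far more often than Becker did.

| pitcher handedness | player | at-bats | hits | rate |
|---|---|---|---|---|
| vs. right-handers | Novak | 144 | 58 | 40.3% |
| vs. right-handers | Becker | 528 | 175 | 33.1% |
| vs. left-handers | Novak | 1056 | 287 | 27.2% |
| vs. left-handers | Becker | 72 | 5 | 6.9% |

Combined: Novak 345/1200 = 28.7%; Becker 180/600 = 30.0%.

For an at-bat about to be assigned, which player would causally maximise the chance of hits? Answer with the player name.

Novak

Pitcher handedness is set before the player has any effect — it is not caused by the player — and it independently drives the outcome. That makes it a confounder, so the causal comparison is within pitcher handedness levels.
Within each level — vs. right-handers: 40.3% vs 33.1%; vs. left-handers: 27.2% vs 6.9% — Novak is higher every time.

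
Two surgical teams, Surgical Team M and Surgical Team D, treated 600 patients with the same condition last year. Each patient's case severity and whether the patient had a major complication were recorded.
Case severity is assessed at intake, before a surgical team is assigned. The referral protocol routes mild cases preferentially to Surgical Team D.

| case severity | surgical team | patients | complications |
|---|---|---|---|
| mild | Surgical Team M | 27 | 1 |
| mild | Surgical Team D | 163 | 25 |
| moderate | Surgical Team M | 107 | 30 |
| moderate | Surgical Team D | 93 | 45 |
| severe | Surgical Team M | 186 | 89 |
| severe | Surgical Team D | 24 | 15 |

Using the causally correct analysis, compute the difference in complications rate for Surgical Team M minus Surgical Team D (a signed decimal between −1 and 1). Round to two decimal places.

Nothing the surgical team does changes case severity; the imbalance is an allocation artefact. With case severity also predicting the outcome, the pooled figure is confounded, and the within-stratum comparison is the causal one.
Adjusting over the population distribution of case severity: 0.317·(0.037−0.153) + 0.333·(0.280−0.484) + 0.350·(0.478−0.625) = -0.156.

-0.16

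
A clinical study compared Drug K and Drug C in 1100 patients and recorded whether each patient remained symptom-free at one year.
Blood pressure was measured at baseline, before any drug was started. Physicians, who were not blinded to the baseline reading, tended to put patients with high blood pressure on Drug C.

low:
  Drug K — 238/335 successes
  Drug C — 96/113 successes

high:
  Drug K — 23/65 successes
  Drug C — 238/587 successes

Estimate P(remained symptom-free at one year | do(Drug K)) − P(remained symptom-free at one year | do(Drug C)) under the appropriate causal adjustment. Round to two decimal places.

-0.09

The blood pressure-specific comparison favours Drug C throughout, but the pooled figures favour Drug K. The question is whether to condition on blood pressure.
Since blood pressure is a pre-existing factor (not a product of the drug) and it affects the outcome on its own, it is a confounder. The stratified rates, not the pooled rate, identify the causal effect.
Adjusting over the population distribution of blood pressure: 0.407·(0.710−0.850) + 0.593·(0.354−0.405) = -0.087.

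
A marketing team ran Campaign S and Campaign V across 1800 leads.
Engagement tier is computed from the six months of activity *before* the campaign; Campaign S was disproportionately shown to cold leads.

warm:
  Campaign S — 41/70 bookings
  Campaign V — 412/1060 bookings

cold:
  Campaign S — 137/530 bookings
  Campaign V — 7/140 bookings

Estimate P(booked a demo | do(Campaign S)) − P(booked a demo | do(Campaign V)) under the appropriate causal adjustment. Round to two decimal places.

+0.20

Engagement tier is set before the campaign has any effect — it is not caused by the campaign — and it independently drives the outcome. That makes it a confounder, so the causal comparison is within engagement tier levels.
Adjusting over the population distribution of engagement tier: 0.628·(0.586−0.389) + 0.372·(0.258−0.050) = +0.201.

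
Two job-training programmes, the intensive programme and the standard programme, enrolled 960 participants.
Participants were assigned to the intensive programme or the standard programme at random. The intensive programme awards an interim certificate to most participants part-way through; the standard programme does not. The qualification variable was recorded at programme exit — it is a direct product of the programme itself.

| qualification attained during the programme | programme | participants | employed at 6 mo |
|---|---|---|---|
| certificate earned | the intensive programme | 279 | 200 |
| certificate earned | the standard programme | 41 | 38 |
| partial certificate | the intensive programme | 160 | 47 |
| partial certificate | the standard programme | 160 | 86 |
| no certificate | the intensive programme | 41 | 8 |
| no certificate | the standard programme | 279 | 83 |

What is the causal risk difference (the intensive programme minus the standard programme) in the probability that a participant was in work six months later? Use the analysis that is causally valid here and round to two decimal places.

The qualification attained during the programme-specific comparison favours the standard programme throughout, but the pooled figures favour the intensive programme. The question is whether to condition on qualification attained during the programme.
Qualification attained during the programme is downstream of the programme. One should not condition on a consequence of treatment, so the overall rates are the right comparison.
The causal difference is the pooled difference: 0.531 − 0.431 = +0.100.

+0.10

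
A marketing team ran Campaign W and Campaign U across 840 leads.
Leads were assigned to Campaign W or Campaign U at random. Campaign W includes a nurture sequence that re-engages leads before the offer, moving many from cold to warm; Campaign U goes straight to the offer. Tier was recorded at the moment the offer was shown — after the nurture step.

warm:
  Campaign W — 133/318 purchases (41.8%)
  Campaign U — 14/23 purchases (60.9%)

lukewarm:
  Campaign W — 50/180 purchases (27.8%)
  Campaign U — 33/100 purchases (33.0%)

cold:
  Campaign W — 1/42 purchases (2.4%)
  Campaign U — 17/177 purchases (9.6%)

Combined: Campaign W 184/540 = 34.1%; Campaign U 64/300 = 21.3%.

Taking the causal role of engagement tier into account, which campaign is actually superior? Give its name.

Campaign W

Engagement tier lies on the pathway campaign → engagement tier → outcome, so adjusting for it blocks the indirect effect. For the total causal effect of campaign, use the unadjusted pooled rates.
Pooled: Campaign W 34.1% vs Campaign U 21.3%; Campaign W is higher overall.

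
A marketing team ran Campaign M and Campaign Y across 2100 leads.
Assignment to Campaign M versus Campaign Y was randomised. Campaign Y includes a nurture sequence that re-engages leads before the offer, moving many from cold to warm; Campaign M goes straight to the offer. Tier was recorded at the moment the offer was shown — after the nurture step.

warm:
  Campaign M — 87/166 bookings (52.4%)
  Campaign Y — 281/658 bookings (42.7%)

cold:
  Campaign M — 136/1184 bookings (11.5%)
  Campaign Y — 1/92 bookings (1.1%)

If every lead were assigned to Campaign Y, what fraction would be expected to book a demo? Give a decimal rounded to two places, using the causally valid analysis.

The stratified and pooled comparisons disagree (Campaign M wins within each engagement tier; Campaign Y wins overall), so the answer turns on the causal role of engagement tier.
Stratifying would compare campaigns among leads the campaigns themselves sorted into engagement tier groups — a form of selection on an intermediate. The unconditioned pooled rates give the total causal effect.
So P(outcome | do(Campaign Y)) is just the pooled rate for Campaign Y: 282/750 = 0.376.

0.38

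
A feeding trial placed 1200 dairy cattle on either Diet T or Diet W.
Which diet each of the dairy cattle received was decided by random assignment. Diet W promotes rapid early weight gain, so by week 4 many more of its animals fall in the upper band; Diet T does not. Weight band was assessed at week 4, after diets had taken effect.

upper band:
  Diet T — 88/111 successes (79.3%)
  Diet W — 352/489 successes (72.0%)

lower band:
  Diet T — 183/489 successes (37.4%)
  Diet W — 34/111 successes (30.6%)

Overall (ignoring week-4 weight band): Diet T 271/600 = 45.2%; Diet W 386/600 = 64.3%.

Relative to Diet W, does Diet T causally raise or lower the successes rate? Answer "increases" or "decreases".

decreases

Stratifying would compare diets among dairy cattle the diets themselves sorted into week-4 weight band groups — a form of selection on an intermediate. The unconditioned pooled rates give the total causal effect.
Pooled: Diet T 45.2% vs Diet W 64.3%; Diet W is higher overall.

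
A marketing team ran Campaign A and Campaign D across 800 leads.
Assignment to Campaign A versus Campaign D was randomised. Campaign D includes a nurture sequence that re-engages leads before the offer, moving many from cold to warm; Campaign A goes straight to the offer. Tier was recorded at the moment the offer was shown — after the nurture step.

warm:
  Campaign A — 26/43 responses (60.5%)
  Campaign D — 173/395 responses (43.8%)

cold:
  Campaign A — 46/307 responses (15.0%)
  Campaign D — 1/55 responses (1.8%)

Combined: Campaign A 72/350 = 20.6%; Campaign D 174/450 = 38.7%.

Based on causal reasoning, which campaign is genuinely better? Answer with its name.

Because the campaign influences engagement tier, engagement tier is a post-treatment mediator, not a confounder. Stratifying on it would bias the estimate; the causal effect is the crude pooled difference.
Pooled: Campaign A 20.6% vs Campaign D 38.7%; Campaign D is higher overall.

Campaign D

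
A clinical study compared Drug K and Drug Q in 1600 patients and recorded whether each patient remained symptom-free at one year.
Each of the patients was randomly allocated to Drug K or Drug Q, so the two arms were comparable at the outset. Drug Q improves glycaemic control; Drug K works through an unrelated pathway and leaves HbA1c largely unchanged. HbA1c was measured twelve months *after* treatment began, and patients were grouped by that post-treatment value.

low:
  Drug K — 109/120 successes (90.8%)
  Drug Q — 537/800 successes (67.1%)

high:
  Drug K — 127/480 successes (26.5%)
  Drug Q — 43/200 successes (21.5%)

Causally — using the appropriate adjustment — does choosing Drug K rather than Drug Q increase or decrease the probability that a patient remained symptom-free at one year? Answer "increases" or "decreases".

Because the drug influences HbA1c, HbA1c is a post-treatment mediator, not a confounder. Stratifying on it would bias the estimate; the causal effect is the crude pooled difference.
Pooled: Drug K 39.3% vs Drug Q 58.0%; Drug Q is higher overall.

decreases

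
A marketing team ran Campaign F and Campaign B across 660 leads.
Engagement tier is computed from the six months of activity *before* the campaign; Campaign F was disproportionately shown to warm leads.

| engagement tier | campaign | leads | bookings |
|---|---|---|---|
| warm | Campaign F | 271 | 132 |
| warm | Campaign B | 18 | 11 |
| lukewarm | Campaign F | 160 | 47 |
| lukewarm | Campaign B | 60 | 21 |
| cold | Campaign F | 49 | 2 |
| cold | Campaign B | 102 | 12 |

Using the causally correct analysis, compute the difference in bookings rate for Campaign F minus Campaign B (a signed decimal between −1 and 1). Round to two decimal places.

The stratified and pooled comparisons disagree (Campaign B wins within each engagement tier; Campaign F wins overall), so the answer turns on the causal role of engagement tier.
Engagement tier differs across campaigns for reasons unrelated to any effect of the campaign itself, and it separately predicts the outcome — a classic confounder. We must compare within engagement tier levels.
Adjusting over the population distribution of engagement tier: 0.438·(0.487−0.611) + 0.333·(0.294−0.350) + 0.229·(0.041−0.118) = -0.091.

-0.09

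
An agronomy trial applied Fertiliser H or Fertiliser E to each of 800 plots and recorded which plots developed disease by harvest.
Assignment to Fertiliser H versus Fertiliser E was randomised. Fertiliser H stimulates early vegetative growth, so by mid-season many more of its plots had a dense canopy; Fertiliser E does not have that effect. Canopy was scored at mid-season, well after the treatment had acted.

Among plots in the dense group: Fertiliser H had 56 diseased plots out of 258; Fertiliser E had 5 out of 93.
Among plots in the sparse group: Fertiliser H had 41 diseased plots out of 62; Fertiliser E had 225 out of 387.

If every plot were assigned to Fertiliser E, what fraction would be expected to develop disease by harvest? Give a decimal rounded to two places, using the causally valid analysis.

The stratified and pooled comparisons disagree (Fertiliser E wins within each mid-season canopy; Fertiliser H wins overall), so the answer turns on the causal role of mid-season canopy.
Mid-season canopy here is a post-treatment variable shaped by the fertiliser; conditioning on it would introduce bias rather than remove it. The overall comparison is the causal one.
So P(outcome | do(Fertiliser E)) is just the pooled rate for Fertiliser E: 230/480 = 0.479.

0.48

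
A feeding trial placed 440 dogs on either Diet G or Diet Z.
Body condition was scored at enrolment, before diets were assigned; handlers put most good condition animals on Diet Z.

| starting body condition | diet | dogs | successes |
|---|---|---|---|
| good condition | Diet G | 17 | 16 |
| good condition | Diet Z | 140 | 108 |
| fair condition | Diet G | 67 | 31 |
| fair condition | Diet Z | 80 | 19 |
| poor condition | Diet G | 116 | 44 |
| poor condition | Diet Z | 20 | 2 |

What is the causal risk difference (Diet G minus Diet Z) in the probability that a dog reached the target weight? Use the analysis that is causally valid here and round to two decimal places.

The starting body condition-specific comparison favours Diet G throughout, but the pooled figures favour Diet Z. The question is whether to condition on starting body condition.
Starting body condition differs across diets for reasons unrelated to any effect of the diet itself, and it separately predicts the outcome — a classic confounder. We must compare within starting body condition levels.
Adjusting over the population distribution of starting body condition: 0.357·(0.941−0.771) + 0.334·(0.463−0.237) + 0.309·(0.379−0.100) = +0.222.

+0.22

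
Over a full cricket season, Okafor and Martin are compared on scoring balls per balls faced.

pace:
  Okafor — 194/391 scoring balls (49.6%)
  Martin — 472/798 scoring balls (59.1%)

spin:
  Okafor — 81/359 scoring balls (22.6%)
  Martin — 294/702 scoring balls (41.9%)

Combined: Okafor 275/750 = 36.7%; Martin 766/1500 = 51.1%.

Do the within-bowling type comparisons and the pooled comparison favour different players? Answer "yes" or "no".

no

Within each bowling type level (pace 49.6% vs 59.1%; spin 22.6% vs 41.9%), Martin has the higher rate every time. Pooled: 36.7% vs 51.1% — Martin has the higher rate overall. They agree.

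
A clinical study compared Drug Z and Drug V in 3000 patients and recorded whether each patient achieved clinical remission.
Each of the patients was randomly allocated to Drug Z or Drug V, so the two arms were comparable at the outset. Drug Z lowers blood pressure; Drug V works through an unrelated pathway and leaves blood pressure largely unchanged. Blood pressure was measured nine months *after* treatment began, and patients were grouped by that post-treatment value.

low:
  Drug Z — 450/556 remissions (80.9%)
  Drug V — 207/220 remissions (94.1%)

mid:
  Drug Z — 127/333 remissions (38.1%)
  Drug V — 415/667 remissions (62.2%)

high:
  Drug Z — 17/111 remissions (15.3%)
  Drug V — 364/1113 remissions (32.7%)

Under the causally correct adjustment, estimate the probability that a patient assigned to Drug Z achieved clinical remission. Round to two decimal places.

0.59

Drug V is higher inside every blood pressure stratum but Drug Z is higher in aggregate. Whether to stratify depends on how blood pressure relates to the drug.
Blood pressure lies on the pathway drug → blood pressure → outcome, so adjusting for it blocks the indirect effect. For the total causal effect of drug, use the unadjusted pooled rates.
So P(outcome | do(Drug Z)) is just the pooled rate for Drug Z: 594/1000 = 0.594.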